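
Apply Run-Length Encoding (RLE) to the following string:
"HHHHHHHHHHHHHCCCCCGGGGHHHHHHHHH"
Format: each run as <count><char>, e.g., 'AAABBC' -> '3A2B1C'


Scanning runs left to right:
  i=0: run of 'H' x 13 -> '13H'
  i=13: run of 'C' x 5 -> '5C'
  i=18: run of 'G' x 4 -> '4G'
  i=22: run of 'H' x 9 -> '9H'

RLE = 13H5C4G9H


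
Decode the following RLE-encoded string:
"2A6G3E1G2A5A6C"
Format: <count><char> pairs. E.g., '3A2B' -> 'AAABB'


Expanding each <count><char> pair:
  2A -> 'AA'
  6G -> 'GGGGGG'
  3E -> 'EEE'
  1G -> 'G'
  2A -> 'AA'
  5A -> 'AAAAA'
  6C -> 'CCCCCC'

Decoded = AAGGGGGGEEEGAAAAAAACCCCCC


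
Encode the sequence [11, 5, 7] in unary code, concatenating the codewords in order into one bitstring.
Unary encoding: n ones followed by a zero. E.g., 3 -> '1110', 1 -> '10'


Encode each number as n ones followed by a terminating 0:
  11 -> 111111111110 (12 bits)
  5 -> 111110 (6 bits)
  7 -> 11111110 (8 bits)
Total length = 12 + 6 + 8 = 26 bits.

Unary([11, 5, 7]) = 11111111111011111011111110 (26 bits)


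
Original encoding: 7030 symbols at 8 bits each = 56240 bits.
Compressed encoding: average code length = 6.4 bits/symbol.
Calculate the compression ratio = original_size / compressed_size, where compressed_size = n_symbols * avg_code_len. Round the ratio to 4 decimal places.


original_size = n_symbols * orig_bits = 7030 * 8 = 56240 bits
compressed_size = n_symbols * avg_code_len = 7030 * 6.4 = 44992.0 bits
ratio = original_size / compressed_size = 56240 / 44992.0 = 1.25

Compression ratio = 1.25


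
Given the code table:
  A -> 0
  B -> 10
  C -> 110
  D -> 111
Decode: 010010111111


Decoding:
0 -> A
10 -> B
0 -> A
10 -> B
111 -> D
111 -> D


Result: ABABDD


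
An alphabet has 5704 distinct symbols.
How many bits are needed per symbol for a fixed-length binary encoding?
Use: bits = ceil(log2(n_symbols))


log2(5704) = 12.4778
Bracket: 2^12 = 4096 < 5704 <= 2^13 = 8192
So ceil(log2(5704)) = 13

bits = ceil(log2(5704)) = ceil(12.4778) = 13 bits


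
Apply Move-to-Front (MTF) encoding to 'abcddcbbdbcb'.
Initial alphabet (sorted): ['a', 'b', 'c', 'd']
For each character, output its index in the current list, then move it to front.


MTF encoding:
'a': index 0 in ['a', 'b', 'c', 'd'] -> ['a', 'b', 'c', 'd']
'b': index 1 in ['a', 'b', 'c', 'd'] -> ['b', 'a', 'c', 'd']
'c': index 2 in ['b', 'a', 'c', 'd'] -> ['c', 'b', 'a', 'd']
'd': index 3 in ['c', 'b', 'a', 'd'] -> ['d', 'c', 'b', 'a']
'd': index 0 in ['d', 'c', 'b', 'a'] -> ['d', 'c', 'b', 'a']
'c': index 1 in ['d', 'c', 'b', 'a'] -> ['c', 'd', 'b', 'a']
'b': index 2 in ['c', 'd', 'b', 'a'] -> ['b', 'c', 'd', 'a']
'b': index 0 in ['b', 'c', 'd', 'a'] -> ['b', 'c', 'd', 'a']
'd': index 2 in ['b', 'c', 'd', 'a'] -> ['d', 'b', 'c', 'a']
'b': index 1 in ['d', 'b', 'c', 'a'] -> ['b', 'd', 'c', 'a']
'c': index 2 in ['b', 'd', 'c', 'a'] -> ['c', 'b', 'd', 'a']
'b': index 1 in ['c', 'b', 'd', 'a'] -> ['b', 'c', 'd', 'a']


Output: [0, 1, 2, 3, 0, 1, 2, 0, 2, 1, 2, 1]


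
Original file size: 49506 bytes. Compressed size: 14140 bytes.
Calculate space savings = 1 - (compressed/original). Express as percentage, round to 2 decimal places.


ratio = compressed/original = 14140/49506 = 0.285622
savings = 1 - ratio = 1 - 0.285622 = 0.714378
as a percentage: 0.714378 * 100 = 71.44%

Space savings = 1 - 14140/49506 = 71.44%


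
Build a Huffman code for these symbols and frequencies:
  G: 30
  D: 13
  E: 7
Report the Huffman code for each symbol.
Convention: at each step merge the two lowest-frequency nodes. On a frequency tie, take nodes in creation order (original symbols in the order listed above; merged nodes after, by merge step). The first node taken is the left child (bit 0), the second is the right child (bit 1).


Huffman tree construction:
Step 1: Merge E(7) + D(13) = 20
Step 2: Merge (E+D)(20) + G(30) = 50
Read each symbol's code off the tree from the root (left child = 0, right child = 1).

Codes:
  G: 1 (length 1)
  D: 01 (length 2)
  E: 00 (length 2)
Average code length: 70/50 = 1.4000 bits/symbol


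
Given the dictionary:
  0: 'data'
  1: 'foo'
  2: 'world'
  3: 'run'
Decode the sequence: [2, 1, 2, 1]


Look up each index in the dictionary:
  2 -> 'world'
  1 -> 'foo'
  2 -> 'world'
  1 -> 'foo'

Decoded: "world foo world foo"


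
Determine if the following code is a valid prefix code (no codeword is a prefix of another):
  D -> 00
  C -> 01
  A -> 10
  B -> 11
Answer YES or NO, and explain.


Checking each pair (does one codeword prefix another?):
  D='00' vs C='01': no prefix
  D='00' vs A='10': no prefix
  D='00' vs B='11': no prefix
  C='01' vs D='00': no prefix
  C='01' vs A='10': no prefix
  C='01' vs B='11': no prefix
  A='10' vs D='00': no prefix
  A='10' vs C='01': no prefix
  A='10' vs B='11': no prefix
  B='11' vs D='00': no prefix
  B='11' vs C='01': no prefix
  B='11' vs A='10': no prefix
No violation found over all pairs.

YES -- this is a valid prefix code. No codeword is a prefix of any other codeword.


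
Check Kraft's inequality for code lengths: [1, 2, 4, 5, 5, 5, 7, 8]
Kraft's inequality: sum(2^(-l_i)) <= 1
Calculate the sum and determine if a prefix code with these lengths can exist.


Sum = 2^(-1) + 2^(-2) + 2^(-4) + 2^(-5) + 2^(-5) + 2^(-5) + 2^(-7) + 2^(-8)
    = 0.5 + 0.25 + 0.0625 + 0.03125 + 0.03125 + 0.03125 + 0.0078125 + 0.00390625
    = 235/256 = 0.91796875
Since 0.91796875 <= 1, Kraft's inequality IS satisfied.
A prefix code with these lengths CAN exist.

Kraft sum = 0.91796875. Satisfied.


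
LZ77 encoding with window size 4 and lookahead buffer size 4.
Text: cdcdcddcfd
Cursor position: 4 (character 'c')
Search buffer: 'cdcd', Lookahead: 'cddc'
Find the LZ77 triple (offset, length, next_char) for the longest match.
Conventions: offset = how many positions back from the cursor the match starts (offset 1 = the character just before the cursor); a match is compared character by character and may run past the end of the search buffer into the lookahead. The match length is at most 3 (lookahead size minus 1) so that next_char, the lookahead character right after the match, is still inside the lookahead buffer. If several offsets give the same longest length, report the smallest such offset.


Try each offset into the search buffer:
  offset=1 (pos 3, char 'd'): match length 0
  offset=2 (pos 2, char 'c'): match length 2
  offset=3 (pos 1, char 'd'): match length 0
  offset=4 (pos 0, char 'c'): match length 2
Longest match has length 2, found at offsets 2, 4; take the smallest, offset 2.
next_char = character at position 4 + 2 = 6 -> 'd'

Best match: offset=2, length=2 (matching 'cd' starting at position 2)
LZ77 triple: (2, 2, 'd')


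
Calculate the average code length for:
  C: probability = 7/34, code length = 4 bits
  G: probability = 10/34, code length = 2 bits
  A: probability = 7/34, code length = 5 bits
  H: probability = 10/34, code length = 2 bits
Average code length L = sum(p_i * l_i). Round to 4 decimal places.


Weighted contributions p_i * l_i:
  C: (7/34) * 4 = 28/34
  G: (10/34) * 2 = 20/34
  A: (7/34) * 5 = 35/34
  H: (10/34) * 2 = 20/34
Sum = (28 + 20 + 35 + 20)/34 = 103/34

L = 103/34 = 3.0294 bits/symbol


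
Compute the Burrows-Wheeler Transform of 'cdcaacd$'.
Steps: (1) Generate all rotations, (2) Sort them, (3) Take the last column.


Rotations (sorted):
  0: $cdcaacd -> last char: d
  1: aacd$cdc -> last char: c
  2: acd$cdca -> last char: a
  3: caacd$cd -> last char: d
  4: cd$cdcaa -> last char: a
  5: cdcaacd$ -> last char: $
  6: d$cdcaac -> last char: c
  7: dcaacd$c -> last char: c


BWT = dcada$cc


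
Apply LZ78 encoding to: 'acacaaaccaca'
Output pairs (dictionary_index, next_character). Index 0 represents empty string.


LZ78 encoding steps:
Dictionary: {0: ''}
Step 1: w='' (idx 0), next='a' -> output (0, 'a'), add 'a' as idx 1
Step 2: w='' (idx 0), next='c' -> output (0, 'c'), add 'c' as idx 2
Step 3: w='a' (idx 1), next='c' -> output (1, 'c'), add 'ac' as idx 3
Step 4: w='a' (idx 1), next='a' -> output (1, 'a'), add 'aa' as idx 4
Step 5: w='ac' (idx 3), next='c' -> output (3, 'c'), add 'acc' as idx 5
Step 6: w='ac' (idx 3), next='a' -> output (3, 'a'), add 'aca' as idx 6


Encoded: [(0, 'a'), (0, 'c'), (1, 'c'), (1, 'a'), (3, 'c'), (3, 'a')]


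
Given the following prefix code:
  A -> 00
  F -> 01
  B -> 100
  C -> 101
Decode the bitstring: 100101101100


Decoding step by step:
Bits 100 -> B
Bits 101 -> C
Bits 101 -> C
Bits 100 -> B


Decoded message: BCCB


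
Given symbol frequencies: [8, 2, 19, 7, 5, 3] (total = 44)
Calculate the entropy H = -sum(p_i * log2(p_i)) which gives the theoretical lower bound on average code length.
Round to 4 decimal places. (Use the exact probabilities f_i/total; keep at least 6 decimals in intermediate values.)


Per-symbol terms -p_i * log2(p_i) with p_i = f_i/44:
  p = 8/44 = 0.181818: log2(p) = -2.459432, -p*log2(p) = 0.447169
  p = 2/44 = 0.045455: log2(p) = -4.459432, -p*log2(p) = 0.202701
  p = 19/44 = 0.431818: log2(p) = -1.211504, -p*log2(p) = 0.523149
  p = 7/44 = 0.159091: log2(p) = -2.652077, -p*log2(p) = 0.421921
  p = 5/44 = 0.113636: log2(p) = -3.137504, -p*log2(p) = 0.356534
  p = 3/44 = 0.068182: log2(p) = -3.874469, -p*log2(p) = 0.264168
H = 0.447169 + 0.202701 + 0.523149 + 0.421921 + 0.356534 + 0.264168 = 2.215642

H = 2.2156 bits/symbol


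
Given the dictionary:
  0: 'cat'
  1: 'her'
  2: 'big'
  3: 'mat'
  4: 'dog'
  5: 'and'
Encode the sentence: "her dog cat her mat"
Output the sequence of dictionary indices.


Look up each word in the dictionary:
  'her' -> 1
  'dog' -> 4
  'cat' -> 0
  'her' -> 1
  'mat' -> 3

Encoded: [1, 4, 0, 1, 3]


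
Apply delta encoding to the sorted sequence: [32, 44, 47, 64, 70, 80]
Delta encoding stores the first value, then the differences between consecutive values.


First value: 32
Deltas:
  44 - 32 = 12
  47 - 44 = 3
  64 - 47 = 17
  70 - 64 = 6
  80 - 70 = 10


Delta encoded: [32, 12, 3, 17, 6, 10]


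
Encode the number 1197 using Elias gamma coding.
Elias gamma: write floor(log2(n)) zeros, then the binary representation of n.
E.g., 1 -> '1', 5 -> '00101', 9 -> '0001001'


num_bits = floor(log2(1197)) + 1 = 11
leading_zeros = num_bits - 1 = 10
binary(1197) = 10010101101

Elias gamma(1197) = '0000000000' + '10010101101' = 000000000010010101101 (21 bits)


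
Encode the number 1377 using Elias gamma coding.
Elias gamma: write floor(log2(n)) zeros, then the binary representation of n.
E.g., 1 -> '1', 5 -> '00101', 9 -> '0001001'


num_bits = floor(log2(1377)) + 1 = 11
leading_zeros = num_bits - 1 = 10
binary(1377) = 10101100001

Elias gamma(1377) = '0000000000' + '10101100001' = 000000000010101100001 (21 bits)


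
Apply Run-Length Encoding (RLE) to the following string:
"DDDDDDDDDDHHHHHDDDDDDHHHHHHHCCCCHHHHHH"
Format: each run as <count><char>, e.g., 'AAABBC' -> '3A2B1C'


Scanning runs left to right:
  i=0: run of 'D' x 10 -> '10D'
  i=10: run of 'H' x 5 -> '5H'
  i=15: run of 'D' x 6 -> '6D'
  i=21: run of 'H' x 7 -> '7H'
  i=28: run of 'C' x 4 -> '4C'
  i=32: run of 'H' x 6 -> '6H'

RLE = 10D5H6D7H4C6H


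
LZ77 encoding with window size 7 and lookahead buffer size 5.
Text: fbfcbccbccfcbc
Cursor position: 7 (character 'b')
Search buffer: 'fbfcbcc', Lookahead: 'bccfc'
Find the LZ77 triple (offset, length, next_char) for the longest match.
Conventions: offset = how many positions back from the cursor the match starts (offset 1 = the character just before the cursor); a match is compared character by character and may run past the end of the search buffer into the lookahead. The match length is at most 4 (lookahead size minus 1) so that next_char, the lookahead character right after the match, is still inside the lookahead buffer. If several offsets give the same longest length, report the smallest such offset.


Try each offset into the search buffer:
  offset=1 (pos 6, char 'c'): match length 0
  offset=2 (pos 5, char 'c'): match length 0
  offset=3 (pos 4, char 'b'): match length 3
  offset=4 (pos 3, char 'c'): match length 0
  offset=5 (pos 2, char 'f'): match length 0
  offset=6 (pos 1, char 'b'): match length 1
  offset=7 (pos 0, char 'f'): match length 0
Longest match has length 3 at offset 3.
next_char = character at position 7 + 3 = 10 -> 'f'

Best match: offset=3, length=3 (matching 'bcc' starting at position 4)
LZ77 triple: (3, 3, 'f')


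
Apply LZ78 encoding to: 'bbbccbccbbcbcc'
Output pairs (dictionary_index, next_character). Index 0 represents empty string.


LZ78 encoding steps:
Dictionary: {0: ''}
Step 1: w='' (idx 0), next='b' -> output (0, 'b'), add 'b' as idx 1
Step 2: w='b' (idx 1), next='b' -> output (1, 'b'), add 'bb' as idx 2
Step 3: w='' (idx 0), next='c' -> output (0, 'c'), add 'c' as idx 3
Step 4: w='c' (idx 3), next='b' -> output (3, 'b'), add 'cb' as idx 4
Step 5: w='c' (idx 3), next='c' -> output (3, 'c'), add 'cc' as idx 5
Step 6: w='bb' (idx 2), next='c' -> output (2, 'c'), add 'bbc' as idx 6
Step 7: w='b' (idx 1), next='c' -> output (1, 'c'), add 'bc' as idx 7
Step 8: w='c' (idx 3), end of input -> output (3, '')


Encoded: [(0, 'b'), (1, 'b'), (0, 'c'), (3, 'b'), (3, 'c'), (2, 'c'), (1, 'c'), (3, '')]


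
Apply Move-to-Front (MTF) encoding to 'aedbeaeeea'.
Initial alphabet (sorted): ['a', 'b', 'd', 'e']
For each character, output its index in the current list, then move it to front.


MTF encoding:
'a': index 0 in ['a', 'b', 'd', 'e'] -> ['a', 'b', 'd', 'e']
'e': index 3 in ['a', 'b', 'd', 'e'] -> ['e', 'a', 'b', 'd']
'd': index 3 in ['e', 'a', 'b', 'd'] -> ['d', 'e', 'a', 'b']
'b': index 3 in ['d', 'e', 'a', 'b'] -> ['b', 'd', 'e', 'a']
'e': index 2 in ['b', 'd', 'e', 'a'] -> ['e', 'b', 'd', 'a']
'a': index 3 in ['e', 'b', 'd', 'a'] -> ['a', 'e', 'b', 'd']
'e': index 1 in ['a', 'e', 'b', 'd'] -> ['e', 'a', 'b', 'd']
'e': index 0 in ['e', 'a', 'b', 'd'] -> ['e', 'a', 'b', 'd']
'e': index 0 in ['e', 'a', 'b', 'd'] -> ['e', 'a', 'b', 'd']
'a': index 1 in ['e', 'a', 'b', 'd'] -> ['a', 'e', 'b', 'd']


Output: [0, 3, 3, 3, 2, 3, 1, 0, 0, 1]


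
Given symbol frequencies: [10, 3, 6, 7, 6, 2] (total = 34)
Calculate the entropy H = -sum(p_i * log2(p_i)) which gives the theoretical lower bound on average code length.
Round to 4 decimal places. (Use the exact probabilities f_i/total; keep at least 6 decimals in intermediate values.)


Per-symbol terms -p_i * log2(p_i) with p_i = f_i/34:
  p = 10/34 = 0.294118: log2(p) = -1.765535, -p*log2(p) = 0.519275
  p = 3/34 = 0.088235: log2(p) = -3.502500, -p*log2(p) = 0.309044
  p = 6/34 = 0.176471: log2(p) = -2.502500, -p*log2(p) = 0.441618
  p = 7/34 = 0.205882: log2(p) = -2.280108, -p*log2(p) = 0.469434
  p = 6/34 = 0.176471: log2(p) = -2.502500, -p*log2(p) = 0.441618
  p = 2/34 = 0.058824: log2(p) = -4.087463, -p*log2(p) = 0.240439
H = 0.519275 + 0.309044 + 0.441618 + 0.469434 + 0.441618 + 0.240439 = 2.421428

H = 2.4214 bits/symbol


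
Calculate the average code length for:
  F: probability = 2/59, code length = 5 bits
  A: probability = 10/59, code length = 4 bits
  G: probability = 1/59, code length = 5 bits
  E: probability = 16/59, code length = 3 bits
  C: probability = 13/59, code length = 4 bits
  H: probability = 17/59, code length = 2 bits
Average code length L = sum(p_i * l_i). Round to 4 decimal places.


Weighted contributions p_i * l_i:
  F: (2/59) * 5 = 10/59
  A: (10/59) * 4 = 40/59
  G: (1/59) * 5 = 5/59
  E: (16/59) * 3 = 48/59
  C: (13/59) * 4 = 52/59
  H: (17/59) * 2 = 34/59
Sum = (10 + 40 + 5 + 48 + 52 + 34)/59 = 189/59

L = 189/59 = 3.2034 bits/symbol


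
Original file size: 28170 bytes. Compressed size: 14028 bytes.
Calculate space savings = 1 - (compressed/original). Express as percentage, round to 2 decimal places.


ratio = compressed/original = 14028/28170 = 0.497977
savings = 1 - ratio = 1 - 0.497977 = 0.502023
as a percentage: 0.502023 * 100 = 50.2%

Space savings = 1 - 14028/28170 = 50.2%


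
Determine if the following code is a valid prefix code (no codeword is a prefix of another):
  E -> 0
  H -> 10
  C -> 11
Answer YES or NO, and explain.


Checking each pair (does one codeword prefix another?):
  E='0' vs H='10': no prefix
  E='0' vs C='11': no prefix
  H='10' vs E='0': no prefix
  H='10' vs C='11': no prefix
  C='11' vs E='0': no prefix
  C='11' vs H='10': no prefix
No violation found over all pairs.

YES -- this is a valid prefix code. No codeword is a prefix of any other codeword.


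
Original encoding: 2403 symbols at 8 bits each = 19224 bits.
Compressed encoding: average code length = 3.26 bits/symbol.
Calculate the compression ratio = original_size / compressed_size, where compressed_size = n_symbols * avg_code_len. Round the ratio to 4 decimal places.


original_size = n_symbols * orig_bits = 2403 * 8 = 19224 bits
compressed_size = n_symbols * avg_code_len = 2403 * 3.26 = 7833.78 bits
ratio = original_size / compressed_size = 19224 / 7833.78 = 2.454

Compression ratio = 2.454


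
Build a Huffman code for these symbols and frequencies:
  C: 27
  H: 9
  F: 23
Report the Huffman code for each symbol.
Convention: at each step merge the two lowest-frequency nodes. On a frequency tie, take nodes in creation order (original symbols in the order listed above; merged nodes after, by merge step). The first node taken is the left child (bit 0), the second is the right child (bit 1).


Huffman tree construction:
Step 1: Merge H(9) + F(23) = 32
Step 2: Merge C(27) + (H+F)(32) = 59
Read each symbol's code off the tree from the root (left child = 0, right child = 1).

Codes:
  C: 0 (length 1)
  H: 10 (length 2)
  F: 11 (length 2)
Average code length: 91/59 = 1.5424 bits/symbol


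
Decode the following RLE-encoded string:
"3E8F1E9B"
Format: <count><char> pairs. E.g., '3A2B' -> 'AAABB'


Expanding each <count><char> pair:
  3E -> 'EEE'
  8F -> 'FFFFFFFF'
  1E -> 'E'
  9B -> 'BBBBBBBBB'

Decoded = EEEFFFFFFFFEBBBBBBBBB


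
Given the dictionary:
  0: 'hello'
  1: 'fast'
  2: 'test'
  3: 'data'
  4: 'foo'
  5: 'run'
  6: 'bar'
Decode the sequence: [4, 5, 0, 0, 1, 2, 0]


Look up each index in the dictionary:
  4 -> 'foo'
  5 -> 'run'
  0 -> 'hello'
  0 -> 'hello'
  1 -> 'fast'
  2 -> 'test'
  0 -> 'hello'

Decoded: "foo run hello hello fast test hello"


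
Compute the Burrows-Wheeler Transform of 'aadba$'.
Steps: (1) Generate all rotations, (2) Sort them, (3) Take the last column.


Rotations (sorted):
  0: $aadba -> last char: a
  1: a$aadb -> last char: b
  2: aadba$ -> last char: $
  3: adba$a -> last char: a
  4: ba$aad -> last char: d
  5: dba$aa -> last char: a


BWT = ab$ada


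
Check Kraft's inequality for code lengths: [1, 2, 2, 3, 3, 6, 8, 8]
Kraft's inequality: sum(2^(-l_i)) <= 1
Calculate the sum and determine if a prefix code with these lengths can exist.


Sum = 2^(-1) + 2^(-2) + 2^(-2) + 2^(-3) + 2^(-3) + 2^(-6) + 2^(-8) + 2^(-8)
    = 0.5 + 0.25 + 0.25 + 0.125 + 0.125 + 0.015625 + 0.00390625 + 0.00390625
    = 326/256 = 1.2734375
Since 1.2734375 > 1, Kraft's inequality is NOT satisfied.
A prefix code with these lengths CANNOT exist.

Kraft sum = 1.2734375. Not satisfied.


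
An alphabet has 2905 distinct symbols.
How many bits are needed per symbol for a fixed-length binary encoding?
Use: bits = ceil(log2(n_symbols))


log2(2905) = 11.5043
Bracket: 2^11 = 2048 < 2905 <= 2^12 = 4096
So ceil(log2(2905)) = 12

bits = ceil(log2(2905)) = ceil(11.5043) = 12 bits


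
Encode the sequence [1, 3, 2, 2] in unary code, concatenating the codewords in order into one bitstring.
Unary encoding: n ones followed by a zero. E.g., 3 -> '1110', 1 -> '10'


Encode each number as n ones followed by a terminating 0:
  1 -> 10 (2 bits)
  3 -> 1110 (4 bits)
  2 -> 110 (3 bits)
  2 -> 110 (3 bits)
Total length = 2 + 4 + 3 + 3 = 12 bits.

Unary([1, 3, 2, 2]) = 101110110110 (12 bits)


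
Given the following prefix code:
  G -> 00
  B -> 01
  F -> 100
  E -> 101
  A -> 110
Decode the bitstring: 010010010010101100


Decoding step by step:
Bits 01 -> B
Bits 00 -> G
Bits 100 -> F
Bits 100 -> F
Bits 101 -> E
Bits 01 -> B
Bits 100 -> F


Decoded message: BGFFEBF


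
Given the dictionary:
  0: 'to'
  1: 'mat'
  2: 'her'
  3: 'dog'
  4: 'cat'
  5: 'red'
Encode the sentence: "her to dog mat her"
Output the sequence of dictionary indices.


Look up each word in the dictionary:
  'her' -> 2
  'to' -> 0
  'dog' -> 3
  'mat' -> 1
  'her' -> 2

Encoded: [2, 0, 3, 1, 2]


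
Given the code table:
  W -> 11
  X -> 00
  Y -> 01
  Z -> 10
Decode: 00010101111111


Decoding:
00 -> X
01 -> Y
01 -> Y
01 -> Y
11 -> W
11 -> W
11 -> W


Result: XYYYWWW


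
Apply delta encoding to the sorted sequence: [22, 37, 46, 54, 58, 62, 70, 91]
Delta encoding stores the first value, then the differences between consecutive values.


First value: 22
Deltas:
  37 - 22 = 15
  46 - 37 = 9
  54 - 46 = 8
  58 - 54 = 4
  62 - 58 = 4
  70 - 62 = 8
  91 - 70 = 21


Delta encoded: [22, 15, 9, 8, 4, 4, 8, 21]


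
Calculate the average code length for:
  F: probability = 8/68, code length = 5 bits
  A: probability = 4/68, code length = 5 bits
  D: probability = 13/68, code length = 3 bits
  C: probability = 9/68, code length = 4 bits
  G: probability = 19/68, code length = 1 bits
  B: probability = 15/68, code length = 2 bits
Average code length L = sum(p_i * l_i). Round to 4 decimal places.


Weighted contributions p_i * l_i:
  F: (8/68) * 5 = 40/68
  A: (4/68) * 5 = 20/68
  D: (13/68) * 3 = 39/68
  C: (9/68) * 4 = 36/68
  G: (19/68) * 1 = 19/68
  B: (15/68) * 2 = 30/68
Sum = (40 + 20 + 39 + 36 + 19 + 30)/68 = 184/68

L = 184/68 = 2.7059 bits/symbol


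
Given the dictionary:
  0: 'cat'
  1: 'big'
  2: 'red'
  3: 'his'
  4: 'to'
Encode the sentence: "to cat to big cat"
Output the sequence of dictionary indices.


Look up each word in the dictionary:
  'to' -> 4
  'cat' -> 0
  'to' -> 4
  'big' -> 1
  'cat' -> 0

Encoded: [4, 0, 4, 1, 0]


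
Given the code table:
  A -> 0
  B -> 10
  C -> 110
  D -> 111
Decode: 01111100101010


Decoding:
0 -> A
111 -> D
110 -> C
0 -> A
10 -> B
10 -> B
10 -> B


Result: ADCABBB


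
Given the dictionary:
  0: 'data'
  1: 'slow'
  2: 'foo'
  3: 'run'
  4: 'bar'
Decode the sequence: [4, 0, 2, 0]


Look up each index in the dictionary:
  4 -> 'bar'
  0 -> 'data'
  2 -> 'foo'
  0 -> 'data'

Decoded: "bar data foo data"


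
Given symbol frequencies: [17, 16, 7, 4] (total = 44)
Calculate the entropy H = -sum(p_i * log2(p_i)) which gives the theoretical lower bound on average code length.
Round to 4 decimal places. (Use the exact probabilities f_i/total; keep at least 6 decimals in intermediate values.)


Per-symbol terms -p_i * log2(p_i) with p_i = f_i/44:
  p = 17/44 = 0.386364: log2(p) = -1.371969, -p*log2(p) = 0.530079
  p = 16/44 = 0.363636: log2(p) = -1.459432, -p*log2(p) = 0.530702
  p = 7/44 = 0.159091: log2(p) = -2.652077, -p*log2(p) = 0.421921
  p = 4/44 = 0.090909: log2(p) = -3.459432, -p*log2(p) = 0.314494
H = 0.530079 + 0.530702 + 0.421921 + 0.314494 = 1.797196

H = 1.7972 bits/symbol


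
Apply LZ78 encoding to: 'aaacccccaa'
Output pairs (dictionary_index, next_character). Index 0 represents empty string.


LZ78 encoding steps:
Dictionary: {0: ''}
Step 1: w='' (idx 0), next='a' -> output (0, 'a'), add 'a' as idx 1
Step 2: w='a' (idx 1), next='a' -> output (1, 'a'), add 'aa' as idx 2
Step 3: w='' (idx 0), next='c' -> output (0, 'c'), add 'c' as idx 3
Step 4: w='c' (idx 3), next='c' -> output (3, 'c'), add 'cc' as idx 4
Step 5: w='cc' (idx 4), next='a' -> output (4, 'a'), add 'cca' as idx 5
Step 6: w='a' (idx 1), end of input -> output (1, '')


Encoded: [(0, 'a'), (1, 'a'), (0, 'c'), (3, 'c'), (4, 'a'), (1, '')]


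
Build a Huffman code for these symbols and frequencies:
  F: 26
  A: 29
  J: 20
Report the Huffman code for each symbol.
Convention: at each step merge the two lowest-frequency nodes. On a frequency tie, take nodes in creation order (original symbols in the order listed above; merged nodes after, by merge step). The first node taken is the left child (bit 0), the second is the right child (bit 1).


Huffman tree construction:
Step 1: Merge J(20) + F(26) = 46
Step 2: Merge A(29) + (J+F)(46) = 75
Read each symbol's code off the tree from the root (left child = 0, right child = 1).

Codes:
  F: 11 (length 2)
  A: 0 (length 1)
  J: 10 (length 2)
Average code length: 121/75 = 1.6133 bits/symbol


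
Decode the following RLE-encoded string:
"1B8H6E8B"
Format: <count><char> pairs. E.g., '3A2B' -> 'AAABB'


Expanding each <count><char> pair:
  1B -> 'B'
  8H -> 'HHHHHHHH'
  6E -> 'EEEEEE'
  8B -> 'BBBBBBBB'

Decoded = BHHHHHHHHEEEEEEBBBBBBBB


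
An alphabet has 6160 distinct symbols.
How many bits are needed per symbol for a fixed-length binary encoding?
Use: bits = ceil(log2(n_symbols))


log2(6160) = 12.5887
Bracket: 2^12 = 4096 < 6160 <= 2^13 = 8192
So ceil(log2(6160)) = 13

bits = ceil(log2(6160)) = ceil(12.5887) = 13 bits


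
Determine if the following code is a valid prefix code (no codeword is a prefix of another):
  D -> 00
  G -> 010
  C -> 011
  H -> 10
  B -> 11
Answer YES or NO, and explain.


Checking each pair (does one codeword prefix another?):
  D='00' vs G='010': no prefix
  D='00' vs C='011': no prefix
  D='00' vs H='10': no prefix
  D='00' vs B='11': no prefix
  G='010' vs D='00': no prefix
  G='010' vs C='011': no prefix
  G='010' vs H='10': no prefix
  G='010' vs B='11': no prefix
  C='011' vs D='00': no prefix
  C='011' vs G='010': no prefix
  C='011' vs H='10': no prefix
  C='011' vs B='11': no prefix
  H='10' vs D='00': no prefix
  H='10' vs G='010': no prefix
  H='10' vs C='011': no prefix
  H='10' vs B='11': no prefix
  B='11' vs D='00': no prefix
  B='11' vs G='010': no prefix
  B='11' vs C='011': no prefix
  B='11' vs H='10': no prefix
No violation found over all pairs.

YES -- this is a valid prefix code. No codeword is a prefix of any other codeword.


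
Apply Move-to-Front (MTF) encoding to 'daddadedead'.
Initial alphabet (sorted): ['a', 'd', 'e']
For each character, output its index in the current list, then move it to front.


MTF encoding:
'd': index 1 in ['a', 'd', 'e'] -> ['d', 'a', 'e']
'a': index 1 in ['d', 'a', 'e'] -> ['a', 'd', 'e']
'd': index 1 in ['a', 'd', 'e'] -> ['d', 'a', 'e']
'd': index 0 in ['d', 'a', 'e'] -> ['d', 'a', 'e']
'a': index 1 in ['d', 'a', 'e'] -> ['a', 'd', 'e']
'd': index 1 in ['a', 'd', 'e'] -> ['d', 'a', 'e']
'e': index 2 in ['d', 'a', 'e'] -> ['e', 'd', 'a']
'd': index 1 in ['e', 'd', 'a'] -> ['d', 'e', 'a']
'e': index 1 in ['d', 'e', 'a'] -> ['e', 'd', 'a']
'a': index 2 in ['e', 'd', 'a'] -> ['a', 'e', 'd']
'd': index 2 in ['a', 'e', 'd'] -> ['d', 'a', 'e']


Output: [1, 1, 1, 0, 1, 1, 2, 1, 1, 2, 2]


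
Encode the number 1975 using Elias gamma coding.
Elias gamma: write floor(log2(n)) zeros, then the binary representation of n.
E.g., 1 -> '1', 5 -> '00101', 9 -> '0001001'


num_bits = floor(log2(1975)) + 1 = 11
leading_zeros = num_bits - 1 = 10
binary(1975) = 11110110111

Elias gamma(1975) = '0000000000' + '11110110111' = 000000000011110110111 (21 bits)


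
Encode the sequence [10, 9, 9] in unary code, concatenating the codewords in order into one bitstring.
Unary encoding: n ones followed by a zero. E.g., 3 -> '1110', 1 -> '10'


Encode each number as n ones followed by a terminating 0:
  10 -> 11111111110 (11 bits)
  9 -> 1111111110 (10 bits)
  9 -> 1111111110 (10 bits)
Total length = 11 + 10 + 10 = 31 bits.

Unary([10, 9, 9]) = 1111111111011111111101111111110 (31 bits)


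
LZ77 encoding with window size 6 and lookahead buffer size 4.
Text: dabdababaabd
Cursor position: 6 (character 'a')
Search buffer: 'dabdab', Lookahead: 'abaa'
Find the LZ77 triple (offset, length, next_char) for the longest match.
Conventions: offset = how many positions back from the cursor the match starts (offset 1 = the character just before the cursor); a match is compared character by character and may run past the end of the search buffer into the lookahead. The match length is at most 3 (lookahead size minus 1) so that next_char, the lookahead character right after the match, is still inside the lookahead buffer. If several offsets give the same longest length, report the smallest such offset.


Try each offset into the search buffer:
  offset=1 (pos 5, char 'b'): match length 0
  offset=2 (pos 4, char 'a'): match length 3
  offset=3 (pos 3, char 'd'): match length 0
  offset=4 (pos 2, char 'b'): match length 0
  offset=5 (pos 1, char 'a'): match length 2
  offset=6 (pos 0, char 'd'): match length 0
Longest match has length 3 at offset 2.
next_char = character at position 6 + 3 = 9 -> 'a'

Best match: offset=2, length=3 (matching 'aba' starting at position 4)
LZ77 triple: (2, 3, 'a')


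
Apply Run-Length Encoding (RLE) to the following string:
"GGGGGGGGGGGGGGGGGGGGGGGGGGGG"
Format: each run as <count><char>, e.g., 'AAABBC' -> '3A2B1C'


Scanning runs left to right:
  i=0: run of 'G' x 28 -> '28G'

RLE = 28G


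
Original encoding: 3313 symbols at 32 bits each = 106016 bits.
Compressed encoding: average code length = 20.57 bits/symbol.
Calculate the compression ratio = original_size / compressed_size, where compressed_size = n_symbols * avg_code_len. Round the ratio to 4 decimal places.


original_size = n_symbols * orig_bits = 3313 * 32 = 106016 bits
compressed_size = n_symbols * avg_code_len = 3313 * 20.57 = 68148.41 bits
ratio = original_size / compressed_size = 106016 / 68148.41 = 1.5557

Compression ratio = 1.5557


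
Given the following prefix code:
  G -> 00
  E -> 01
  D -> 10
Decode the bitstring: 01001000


Decoding step by step:
Bits 01 -> E
Bits 00 -> G
Bits 10 -> D
Bits 00 -> G


Decoded message: EGDG


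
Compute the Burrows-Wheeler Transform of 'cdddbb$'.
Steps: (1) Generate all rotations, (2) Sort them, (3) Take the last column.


Rotations (sorted):
  0: $cdddbb -> last char: b
  1: b$cdddb -> last char: b
  2: bb$cddd -> last char: d
  3: cdddbb$ -> last char: $
  4: dbb$cdd -> last char: d
  5: ddbb$cd -> last char: d
  6: dddbb$c -> last char: c


BWT = bbd$ddc


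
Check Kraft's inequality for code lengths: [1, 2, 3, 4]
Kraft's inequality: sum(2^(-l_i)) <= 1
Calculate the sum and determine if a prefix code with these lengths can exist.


Sum = 2^(-1) + 2^(-2) + 2^(-3) + 2^(-4)
    = 0.5 + 0.25 + 0.125 + 0.0625
    = 15/16 = 0.9375
Since 0.9375 <= 1, Kraft's inequality IS satisfied.
A prefix code with these lengths CAN exist.

Kraft sum = 0.9375. Satisfied.


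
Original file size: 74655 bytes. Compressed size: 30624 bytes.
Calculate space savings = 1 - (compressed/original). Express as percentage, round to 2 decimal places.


ratio = compressed/original = 30624/74655 = 0.410207
savings = 1 - ratio = 1 - 0.410207 = 0.589793
as a percentage: 0.589793 * 100 = 58.98%

Space savings = 1 - 30624/74655 = 58.98%


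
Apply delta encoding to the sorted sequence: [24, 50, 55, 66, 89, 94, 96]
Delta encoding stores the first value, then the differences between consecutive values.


First value: 24
Deltas:
  50 - 24 = 26
  55 - 50 = 5
  66 - 55 = 11
  89 - 66 = 23
  94 - 89 = 5
  96 - 94 = 2


Delta encoded: [24, 26, 5, 11, 23, 5, 2]


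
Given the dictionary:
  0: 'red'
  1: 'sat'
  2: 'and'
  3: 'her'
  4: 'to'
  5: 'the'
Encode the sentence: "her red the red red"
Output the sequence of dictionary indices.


Look up each word in the dictionary:
  'her' -> 3
  'red' -> 0
  'the' -> 5
  'red' -> 0
  'red' -> 0

Encoded: [3, 0, 5, 0, 0]


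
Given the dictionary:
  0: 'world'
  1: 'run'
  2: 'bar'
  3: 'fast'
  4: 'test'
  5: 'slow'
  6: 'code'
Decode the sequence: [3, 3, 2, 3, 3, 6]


Look up each index in the dictionary:
  3 -> 'fast'
  3 -> 'fast'
  2 -> 'bar'
  3 -> 'fast'
  3 -> 'fast'
  6 -> 'code'

Decoded: "fast fast bar fast fast code"


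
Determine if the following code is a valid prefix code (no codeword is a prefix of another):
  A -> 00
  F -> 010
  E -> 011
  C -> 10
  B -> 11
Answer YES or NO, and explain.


Checking each pair (does one codeword prefix another?):
  A='00' vs F='010': no prefix
  A='00' vs E='011': no prefix
  A='00' vs C='10': no prefix
  A='00' vs B='11': no prefix
  F='010' vs A='00': no prefix
  F='010' vs E='011': no prefix
  F='010' vs C='10': no prefix
  F='010' vs B='11': no prefix
  E='011' vs A='00': no prefix
  E='011' vs F='010': no prefix
  E='011' vs C='10': no prefix
  E='011' vs B='11': no prefix
  C='10' vs A='00': no prefix
  C='10' vs F='010': no prefix
  C='10' vs E='011': no prefix
  C='10' vs B='11': no prefix
  B='11' vs A='00': no prefix
  B='11' vs F='010': no prefix
  B='11' vs E='011': no prefix
  B='11' vs C='10': no prefix
No violation found over all pairs.

YES -- this is a valid prefix code. No codeword is a prefix of any other codeword.


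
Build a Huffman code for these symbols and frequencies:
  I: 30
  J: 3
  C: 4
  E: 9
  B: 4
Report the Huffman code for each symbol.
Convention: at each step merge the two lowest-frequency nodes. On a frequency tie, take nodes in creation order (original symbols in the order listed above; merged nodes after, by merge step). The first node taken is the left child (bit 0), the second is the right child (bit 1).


Huffman tree construction:
Step 1: Merge J(3) + C(4) = 7
Step 2: Merge B(4) + (J+C)(7) = 11
Step 3: Merge E(9) + (B+(J+C))(11) = 20
Step 4: Merge (E+(B+(J+C)))(20) + I(30) = 50
Read each symbol's code off the tree from the root (left child = 0, right child = 1).

Codes:
  I: 1 (length 1)
  J: 0110 (length 4)
  C: 0111 (length 4)
  E: 00 (length 2)
  B: 010 (length 3)
Average code length: 88/50 = 1.7600 bits/symbol


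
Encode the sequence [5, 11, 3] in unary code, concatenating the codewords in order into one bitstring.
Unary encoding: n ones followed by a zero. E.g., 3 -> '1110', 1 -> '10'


Encode each number as n ones followed by a terminating 0:
  5 -> 111110 (6 bits)
  11 -> 111111111110 (12 bits)
  3 -> 1110 (4 bits)
Total length = 6 + 12 + 4 = 22 bits.

Unary([5, 11, 3]) = 1111101111111111101110 (22 bits)


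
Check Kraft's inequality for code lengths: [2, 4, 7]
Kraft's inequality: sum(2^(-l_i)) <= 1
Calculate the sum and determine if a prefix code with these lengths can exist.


Sum = 2^(-2) + 2^(-4) + 2^(-7)
    = 0.25 + 0.0625 + 0.0078125
    = 41/128 = 0.3203125
Since 0.3203125 <= 1, Kraft's inequality IS satisfied.
A prefix code with these lengths CAN exist.

Kraft sum = 0.3203125. Satisfied.


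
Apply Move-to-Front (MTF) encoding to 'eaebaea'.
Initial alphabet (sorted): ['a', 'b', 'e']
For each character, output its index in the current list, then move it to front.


MTF encoding:
'e': index 2 in ['a', 'b', 'e'] -> ['e', 'a', 'b']
'a': index 1 in ['e', 'a', 'b'] -> ['a', 'e', 'b']
'e': index 1 in ['a', 'e', 'b'] -> ['e', 'a', 'b']
'b': index 2 in ['e', 'a', 'b'] -> ['b', 'e', 'a']
'a': index 2 in ['b', 'e', 'a'] -> ['a', 'b', 'e']
'e': index 2 in ['a', 'b', 'e'] -> ['e', 'a', 'b']
'a': index 1 in ['e', 'a', 'b'] -> ['a', 'e', 'b']


Output: [2, 1, 1, 2, 2, 2, 1]


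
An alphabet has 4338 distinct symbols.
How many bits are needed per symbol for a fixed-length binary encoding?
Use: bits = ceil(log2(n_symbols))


log2(4338) = 12.0828
Bracket: 2^12 = 4096 < 4338 <= 2^13 = 8192
So ceil(log2(4338)) = 13

bits = ceil(log2(4338)) = ceil(12.0828) = 13 bits


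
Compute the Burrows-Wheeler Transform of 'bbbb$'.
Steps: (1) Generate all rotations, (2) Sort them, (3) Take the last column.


Rotations (sorted):
  0: $bbbb -> last char: b
  1: b$bbb -> last char: b
  2: bb$bb -> last char: b
  3: bbb$b -> last char: b
  4: bbbb$ -> last char: $


BWT = bbbb$


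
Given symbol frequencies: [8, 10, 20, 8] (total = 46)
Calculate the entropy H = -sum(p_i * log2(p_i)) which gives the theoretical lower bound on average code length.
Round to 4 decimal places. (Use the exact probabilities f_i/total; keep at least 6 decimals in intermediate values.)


Per-symbol terms -p_i * log2(p_i) with p_i = f_i/46:
  p = 8/46 = 0.173913: log2(p) = -2.523562, -p*log2(p) = 0.438880
  p = 10/46 = 0.217391: log2(p) = -2.201634, -p*log2(p) = 0.478616
  p = 20/46 = 0.434783: log2(p) = -1.201634, -p*log2(p) = 0.522450
  p = 8/46 = 0.173913: log2(p) = -2.523562, -p*log2(p) = 0.438880
H = 0.438880 + 0.478616 + 0.522450 + 0.438880 = 1.878826

H = 1.8788 bits/symbol


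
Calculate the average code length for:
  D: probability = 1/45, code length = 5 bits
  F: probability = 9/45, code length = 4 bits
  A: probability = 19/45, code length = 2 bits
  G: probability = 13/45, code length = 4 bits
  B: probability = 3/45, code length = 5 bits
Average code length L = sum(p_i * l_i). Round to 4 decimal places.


Weighted contributions p_i * l_i:
  D: (1/45) * 5 = 5/45
  F: (9/45) * 4 = 36/45
  A: (19/45) * 2 = 38/45
  G: (13/45) * 4 = 52/45
  B: (3/45) * 5 = 15/45
Sum = (5 + 36 + 38 + 52 + 15)/45 = 146/45

L = 146/45 = 3.2444 bits/symbol


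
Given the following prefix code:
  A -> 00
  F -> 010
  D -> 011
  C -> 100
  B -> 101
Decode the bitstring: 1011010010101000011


Decoding step by step:
Bits 101 -> B
Bits 101 -> B
Bits 00 -> A
Bits 101 -> B
Bits 010 -> F
Bits 00 -> A
Bits 011 -> D


Decoded message: BBABFAD


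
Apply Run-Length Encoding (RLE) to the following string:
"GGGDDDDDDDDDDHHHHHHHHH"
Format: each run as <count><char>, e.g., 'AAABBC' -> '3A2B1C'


Scanning runs left to right:
  i=0: run of 'G' x 3 -> '3G'
  i=3: run of 'D' x 10 -> '10D'
  i=13: run of 'H' x 9 -> '9H'

RLE = 3G10D9H


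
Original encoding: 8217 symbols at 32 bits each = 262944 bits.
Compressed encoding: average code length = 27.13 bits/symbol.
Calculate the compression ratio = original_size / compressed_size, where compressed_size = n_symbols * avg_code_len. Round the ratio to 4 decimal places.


original_size = n_symbols * orig_bits = 8217 * 32 = 262944 bits
compressed_size = n_symbols * avg_code_len = 8217 * 27.13 = 222927.21 bits
ratio = original_size / compressed_size = 262944 / 222927.21 = 1.1795

Compression ratio = 1.1795


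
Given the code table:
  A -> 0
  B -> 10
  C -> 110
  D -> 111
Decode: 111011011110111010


Decoding:
111 -> D
0 -> A
110 -> C
111 -> D
10 -> B
111 -> D
0 -> A
10 -> B


Result: DACDBDAB


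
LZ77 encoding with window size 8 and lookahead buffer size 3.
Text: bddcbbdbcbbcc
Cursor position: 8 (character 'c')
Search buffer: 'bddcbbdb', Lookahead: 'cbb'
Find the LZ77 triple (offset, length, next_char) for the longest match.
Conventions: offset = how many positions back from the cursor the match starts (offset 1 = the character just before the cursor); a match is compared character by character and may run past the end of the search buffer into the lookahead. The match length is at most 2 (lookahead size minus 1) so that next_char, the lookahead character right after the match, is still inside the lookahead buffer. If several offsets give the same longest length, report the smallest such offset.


Try each offset into the search buffer:
  offset=1 (pos 7, char 'b'): match length 0
  offset=2 (pos 6, char 'd'): match length 0
  offset=3 (pos 5, char 'b'): match length 0
  offset=4 (pos 4, char 'b'): match length 0
  offset=5 (pos 3, char 'c'): match length 2
  offset=6 (pos 2, char 'd'): match length 0
  offset=7 (pos 1, char 'd'): match length 0
  offset=8 (pos 0, char 'b'): match length 0
Longest match has length 2 at offset 5.
next_char = character at position 8 + 2 = 10 -> 'b'

Best match: offset=5, length=2 (matching 'cb' starting at position 3)
LZ77 triple: (5, 2, 'b')


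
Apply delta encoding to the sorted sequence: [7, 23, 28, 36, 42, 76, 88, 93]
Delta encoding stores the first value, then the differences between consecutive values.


First value: 7
Deltas:
  23 - 7 = 16
  28 - 23 = 5
  36 - 28 = 8
  42 - 36 = 6
  76 - 42 = 34
  88 - 76 = 12
  93 - 88 = 5


Delta encoded: [7, 16, 5, 8, 6, 34, 12, 5]


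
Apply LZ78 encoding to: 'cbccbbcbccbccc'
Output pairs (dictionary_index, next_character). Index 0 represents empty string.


LZ78 encoding steps:
Dictionary: {0: ''}
Step 1: w='' (idx 0), next='c' -> output (0, 'c'), add 'c' as idx 1
Step 2: w='' (idx 0), next='b' -> output (0, 'b'), add 'b' as idx 2
Step 3: w='c' (idx 1), next='c' -> output (1, 'c'), add 'cc' as idx 3
Step 4: w='b' (idx 2), next='b' -> output (2, 'b'), add 'bb' as idx 4
Step 5: w='c' (idx 1), next='b' -> output (1, 'b'), add 'cb' as idx 5
Step 6: w='cc' (idx 3), next='b' -> output (3, 'b'), add 'ccb' as idx 6
Step 7: w='cc' (idx 3), next='c' -> output (3, 'c'), add 'ccc' as idx 7


Encoded: [(0, 'c'), (0, 'b'), (1, 'c'), (2, 'b'), (1, 'b'), (3, 'b'), (3, 'c')]
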